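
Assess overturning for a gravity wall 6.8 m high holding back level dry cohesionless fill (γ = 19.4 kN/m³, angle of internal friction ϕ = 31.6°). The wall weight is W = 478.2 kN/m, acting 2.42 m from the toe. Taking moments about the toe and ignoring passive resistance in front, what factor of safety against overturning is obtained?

K_a = tan²(45° − 31.6°/2) = 0.3123.
P_a = ½K_aγH² = 0.5×0.3123×19.4×6.8² = 140.1 kN/m, acting at H/3 = 2.267 m above the base.
Overturning moment M_o = P_a × H/3 = 140.1 × 2.267 = 317.6.
Resisting moment M_r = W × 2.42 = 478.2 × 2.42 = 1157.
FS_overturning = M_r/M_o = 1157/317.6 = 3.644.

3.64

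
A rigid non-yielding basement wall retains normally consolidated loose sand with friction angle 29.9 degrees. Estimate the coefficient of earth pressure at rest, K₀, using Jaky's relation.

0.502

K₀ = 1 − sin φ' = 1 − sin 29.9° = 0.5015.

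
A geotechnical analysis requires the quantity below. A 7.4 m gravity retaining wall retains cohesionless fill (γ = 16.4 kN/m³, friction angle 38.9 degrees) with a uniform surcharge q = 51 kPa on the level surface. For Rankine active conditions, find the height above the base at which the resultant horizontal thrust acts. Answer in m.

K_a = 0.2285.
Triangular part P₁ = ½K_aγH² = 102.6 at H/3 = 2.467 m; rectangular part P₂ = K_a q H = 86.25 at H/2 = 3.700 m.
ȳ = (P₁·2.467 + P₂·3.700)/(P₁+P₂) = 3.030 m.

3.03 m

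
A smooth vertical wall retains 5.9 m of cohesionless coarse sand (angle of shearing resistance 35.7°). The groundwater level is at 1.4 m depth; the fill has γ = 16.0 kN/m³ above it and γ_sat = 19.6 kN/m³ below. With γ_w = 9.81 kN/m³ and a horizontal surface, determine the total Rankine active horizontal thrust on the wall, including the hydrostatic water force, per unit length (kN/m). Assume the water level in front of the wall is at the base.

K_a = tan²(45° − φ/2) = 0.2630.
γ' = 19.6 − 9.81 = 9.790 kN/m³. Depth below WT = 4.5 m.
σ'_h at WT = K_a γ d_w = 5.891 kPa; at base = 5.891 + K_a γ' × 4.5 = 17.48 kPa.
P₁ (0–1.4 m) = ½×5.891×1.4 = 4.124. P₂ (1.4–5.9 m) = ½(5.891+17.48)×4.5 = 52.58.
P_w = ½ γ_w h₂² = 0.5×9.81×4.5² = 99.33. Total = 4.124+52.58+99.33 = 156.0 kN/m.

156 kN/m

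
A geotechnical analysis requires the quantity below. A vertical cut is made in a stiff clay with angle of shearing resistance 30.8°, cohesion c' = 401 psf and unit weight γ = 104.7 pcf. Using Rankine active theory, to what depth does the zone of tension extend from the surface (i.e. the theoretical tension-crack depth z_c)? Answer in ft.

K_a = tan²(45° − 30.8°/2) = 0.3227; √K_a = 0.5681.
The active pressure is zero where K_a γ z = 2c√K_a, so z_c = 2c/(γ√K_a) = 2×401/(104.7×0.5681) = 13.48 ft.

13.5 ft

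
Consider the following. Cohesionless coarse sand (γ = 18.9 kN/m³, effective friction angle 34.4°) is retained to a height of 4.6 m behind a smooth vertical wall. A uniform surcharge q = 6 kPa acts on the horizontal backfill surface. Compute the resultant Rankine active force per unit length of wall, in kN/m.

K_a = tan²(45° − φ/2) = 0.2780.
Soil triangle: ½ K_a γ H² = 0.5×0.2780×18.9×4.6² = 55.59 kN/m.
Surcharge rectangle: K_a q H = 0.2780×6×4.6 = 7.672 kN/m.
Total = 55.59 + 7.672 = 63.26 kN/m.

63.3 kN/m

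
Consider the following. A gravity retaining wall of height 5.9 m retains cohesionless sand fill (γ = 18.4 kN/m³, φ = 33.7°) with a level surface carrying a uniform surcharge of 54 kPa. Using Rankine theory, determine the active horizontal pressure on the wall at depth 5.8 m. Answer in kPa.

46.0 kPa

K_a = (1 − sin φ)/(1 + sin φ) = 0.2863.
σ_v = γz + q = 18.4 × 5.8 + 54 = 160.7 kPa.
σ_h = K_a σ_v = 0.2863 × 160.7 = 46.01 kPa.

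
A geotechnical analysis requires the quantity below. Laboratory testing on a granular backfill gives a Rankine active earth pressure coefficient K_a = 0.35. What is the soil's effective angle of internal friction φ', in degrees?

K_a = tan²(45° − φ/2) ⇒ 45° − φ/2 = arctan(√0.35) = 30.61°.
φ = 2(45° − 30.61°) = 28.78°.

28.8°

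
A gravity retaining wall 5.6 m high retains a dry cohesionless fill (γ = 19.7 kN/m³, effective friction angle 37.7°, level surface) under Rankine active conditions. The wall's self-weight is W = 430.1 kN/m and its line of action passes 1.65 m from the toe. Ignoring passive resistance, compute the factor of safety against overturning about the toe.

5.11

K_a = tan²(45° − 37.7°/2) = 0.2411.
P_a = ½K_aγH² = 0.5×0.2411×19.7×5.6² = 74.46 kN/m, acting at H/3 = 1.867 m above the base.
Overturning moment M_o = P_a × H/3 = 74.46 × 1.867 = 139.0.
Resisting moment M_r = W × 1.65 = 430.1 × 1.65 = 709.7.
FS_overturning = M_r/M_o = 709.7/139.0 = 5.106.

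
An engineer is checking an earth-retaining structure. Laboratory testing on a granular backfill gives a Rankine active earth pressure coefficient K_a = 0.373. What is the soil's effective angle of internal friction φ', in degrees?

27.2°

K_a = tan²(45° − φ/2) ⇒ 45° − φ/2 = arctan(√0.373) = 31.41°.
φ = 2(45° − 31.41°) = 27.17°.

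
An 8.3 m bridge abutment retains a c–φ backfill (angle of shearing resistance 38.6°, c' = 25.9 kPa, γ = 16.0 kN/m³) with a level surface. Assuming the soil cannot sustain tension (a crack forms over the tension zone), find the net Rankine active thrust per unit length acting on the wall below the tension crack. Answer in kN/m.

K_a = 0.2316; √K_a = 0.4813.
Tension-crack depth z_c = 2c/(γ√K_a) = 2×25.9/(16.0×0.4813) = 6.727 m.
σ_a at base = K_a γ H − 2c√K_a = 0.2316×16.0×8.3 − 2×25.9×0.4813 = 5.829 kPa.
P_a = ½ × 5.829 × (H − z_c) = 0.5×5.829×1.573 = 4.585 kN/m.

4.58 kN/m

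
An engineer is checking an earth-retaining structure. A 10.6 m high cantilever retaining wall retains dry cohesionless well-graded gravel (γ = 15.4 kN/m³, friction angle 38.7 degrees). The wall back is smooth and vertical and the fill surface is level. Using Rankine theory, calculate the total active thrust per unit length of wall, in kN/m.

K_a = tan²(45° − φ/2) = 0.2306.
P_a = ½ K_a γ H² = 0.5 × 0.2306 × 15.4 × 10.6² = 199.5 kN/m.

199 kN/m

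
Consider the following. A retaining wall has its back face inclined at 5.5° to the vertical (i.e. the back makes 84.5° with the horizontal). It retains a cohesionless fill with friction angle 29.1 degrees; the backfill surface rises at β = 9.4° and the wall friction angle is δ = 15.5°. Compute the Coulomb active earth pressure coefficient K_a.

0.401

K_a = sin²(α+φ) / [sin²α · sin(α−δ) · (1 + √{sin(φ+δ)sin(φ−β) / (sin(α−δ)sin(α+β))})²].
With α = 84.5°, φ = 29.1°, δ = 15.5°, β = 9.4°: K_a = 0.4013.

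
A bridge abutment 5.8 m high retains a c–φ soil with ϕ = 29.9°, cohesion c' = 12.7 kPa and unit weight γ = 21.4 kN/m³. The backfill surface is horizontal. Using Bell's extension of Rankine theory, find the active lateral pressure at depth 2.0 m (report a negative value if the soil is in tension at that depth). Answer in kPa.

-0.370 kPa

K_a = (1 − sin φ)/(1 + sin φ) = 0.3347.
σ_a = K_a γ z − 2c√K_a = 0.3347×21.4×2.0 − 2×12.7×0.5785 = -0.3700 kPa.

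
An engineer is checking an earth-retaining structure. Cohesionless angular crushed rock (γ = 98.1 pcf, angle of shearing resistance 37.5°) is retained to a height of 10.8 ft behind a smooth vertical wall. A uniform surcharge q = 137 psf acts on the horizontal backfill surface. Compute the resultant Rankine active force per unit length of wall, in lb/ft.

1750 lb/ft

K_a = tan²(45° − φ/2) = 0.2432.
Soil triangle: ½ K_a γ H² = 0.5×0.2432×98.1×10.8² = 1391 lb/ft.
Surcharge rectangle: K_a q H = 0.2432×137×10.8 = 359.8 lb/ft.
Total = 1391 + 359.8 = 1751 lb/ft.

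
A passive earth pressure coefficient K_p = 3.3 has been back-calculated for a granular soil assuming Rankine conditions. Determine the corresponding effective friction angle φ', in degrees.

K_p = (1+sin φ)/(1−sin φ) ⇒ sin φ = (K_p − 1)/(K_p + 1) = 0.5349.
φ = arcsin(0.5349) = 32.34°.

32.3°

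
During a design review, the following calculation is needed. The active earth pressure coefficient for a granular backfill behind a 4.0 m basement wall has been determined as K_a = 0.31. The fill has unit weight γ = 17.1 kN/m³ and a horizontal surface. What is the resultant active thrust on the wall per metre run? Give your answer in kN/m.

42.4 kN/m

P = ½ K_a γ H² = 0.5 × 0.31 × 17.1 × 4.0² = 42.41 kN/m.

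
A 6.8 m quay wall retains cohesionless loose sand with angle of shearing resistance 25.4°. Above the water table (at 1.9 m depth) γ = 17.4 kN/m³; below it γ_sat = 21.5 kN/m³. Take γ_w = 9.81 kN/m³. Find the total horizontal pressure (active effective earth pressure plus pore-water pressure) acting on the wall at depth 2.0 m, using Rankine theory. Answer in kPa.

K_a = (1 − sin φ)/(1 + sin φ) = 0.3996.
γ' = 21.5 − 9.81 = 11.69 kN/m³.
Effective vertical stress at 2.0 m: σ'_v = 17.4×1.9 + 11.69×0.100 = 34.23 kPa.
σ'_h = K_a σ'_v = 0.3996 × 34.23 = 13.68 kPa; u = γ_w × 0.100 = 0.9810 kPa.
Total σ_h = 13.68 + 0.9810 = 14.66 kPa.

14.7 kPa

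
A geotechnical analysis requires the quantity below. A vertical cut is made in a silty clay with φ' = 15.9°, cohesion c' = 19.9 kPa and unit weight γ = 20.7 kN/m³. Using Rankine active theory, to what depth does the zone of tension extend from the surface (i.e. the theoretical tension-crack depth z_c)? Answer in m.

K_a = tan²(45° − 15.9°/2) = 0.5699; √K_a = 0.7549.
The active pressure is zero where K_a γ z = 2c√K_a, so z_c = 2c/(γ√K_a) = 2×19.9/(20.7×0.7549) = 2.547 m.

2.55 m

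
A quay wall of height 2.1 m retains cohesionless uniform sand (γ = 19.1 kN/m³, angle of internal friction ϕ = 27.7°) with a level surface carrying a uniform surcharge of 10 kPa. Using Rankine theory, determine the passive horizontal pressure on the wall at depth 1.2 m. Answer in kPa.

K_p = (1 + sin φ)/(1 − sin φ) = 2.737.
σ_v = γz + q = 19.1 × 1.2 + 10 = 32.92 kPa.
σ_h = K_p σ_v = 2.737 × 32.92 = 90.11 kPa.

90.1 kPa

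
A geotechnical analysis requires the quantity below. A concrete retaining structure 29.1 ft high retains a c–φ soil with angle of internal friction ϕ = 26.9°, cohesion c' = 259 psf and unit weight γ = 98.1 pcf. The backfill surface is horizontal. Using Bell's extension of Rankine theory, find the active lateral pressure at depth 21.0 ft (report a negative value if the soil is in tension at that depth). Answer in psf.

K_a = (1 − sin φ)/(1 + sin φ) = 0.3770.
σ_a = K_a γ z − 2c√K_a = 0.3770×98.1×21.0 − 2×259×0.6140 = 458.6 psf.

459 psf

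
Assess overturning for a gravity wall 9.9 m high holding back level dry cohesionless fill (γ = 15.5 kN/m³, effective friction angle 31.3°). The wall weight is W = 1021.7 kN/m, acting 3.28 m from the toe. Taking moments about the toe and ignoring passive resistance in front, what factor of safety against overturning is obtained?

4.23

K_a = tan²(45° − 31.3°/2) = 0.3162.
P_a = ½K_aγH² = 0.5×0.3162×15.5×9.9² = 240.2 kN/m, acting at H/3 = 3.300 m above the base.
Overturning moment M_o = P_a × H/3 = 240.2 × 3.300 = 792.6.
Resisting moment M_r = W × 3.28 = 1021.7 × 3.28 = 3351.
FS_overturning = M_r/M_o = 3351/792.6 = 4.228.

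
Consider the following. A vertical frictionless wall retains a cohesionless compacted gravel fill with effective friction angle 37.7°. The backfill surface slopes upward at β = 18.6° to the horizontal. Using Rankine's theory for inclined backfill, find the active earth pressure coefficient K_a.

0.275

K_a = cos β · (cos β − √(cos²β − cos²φ)) / (cos β + √(cos²β − cos²φ)).
cos β = 0.9478, cos φ = 0.7912, √(cos²β − cos²φ) = 0.5218.
K_a = 0.9478 × (0.9478 − 0.5218)/(0.9478 + 0.5218) = 0.2748.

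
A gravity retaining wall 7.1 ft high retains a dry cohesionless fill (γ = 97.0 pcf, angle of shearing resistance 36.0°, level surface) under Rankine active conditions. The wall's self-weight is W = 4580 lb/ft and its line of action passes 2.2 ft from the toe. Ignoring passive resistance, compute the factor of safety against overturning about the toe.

6.71

K_a = tan²(45° − 36.0°/2) = 0.2596.
P_a = ½K_aγH² = 0.5×0.2596×97.0×7.1² = 634.7 lb/ft, acting at H/3 = 2.367 ft above the base.
Overturning moment M_o = P_a × H/3 = 634.7 × 2.367 = 1502.
Resisting moment M_r = W × 2.2 = 4580 × 2.2 = 10080.
FS_overturning = M_r/M_o = 10080/1502 = 6.708.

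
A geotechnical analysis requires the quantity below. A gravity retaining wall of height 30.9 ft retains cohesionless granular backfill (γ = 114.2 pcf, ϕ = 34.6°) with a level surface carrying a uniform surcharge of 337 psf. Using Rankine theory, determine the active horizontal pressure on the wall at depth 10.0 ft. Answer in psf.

408 psf

K_a = (1 − sin φ)/(1 + sin φ) = 0.2756.
σ_v = γz + q = 114.2 × 10.0 + 337 = 1479 psf.
σ_h = K_a σ_v = 0.2756 × 1479 = 407.7 psf.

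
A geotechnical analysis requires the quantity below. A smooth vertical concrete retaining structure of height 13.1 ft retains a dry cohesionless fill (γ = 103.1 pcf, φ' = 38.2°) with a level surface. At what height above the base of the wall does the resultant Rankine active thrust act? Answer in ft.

4.37 ft

K_a = 0.2358.
The pressure distribution is triangular, so the resultant acts at H/3 above the base = 13.1/3 = 4.367 ft.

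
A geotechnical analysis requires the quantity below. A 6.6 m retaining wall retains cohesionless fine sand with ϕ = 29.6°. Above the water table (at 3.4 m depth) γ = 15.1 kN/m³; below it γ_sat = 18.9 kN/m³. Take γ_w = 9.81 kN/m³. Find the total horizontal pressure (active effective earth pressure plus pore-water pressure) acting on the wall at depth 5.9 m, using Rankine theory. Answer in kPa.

K_a = (1 − sin φ)/(1 + sin φ) = 0.3387.
γ' = 18.9 − 9.81 = 9.090 kN/m³.
Effective vertical stress at 5.9 m: σ'_v = 15.1×3.4 + 9.090×2.50 = 74.06 kPa.
σ'_h = K_a σ'_v = 0.3387 × 74.06 = 25.09 kPa; u = γ_w × 2.50 = 24.53 kPa.
Total σ_h = 25.09 + 24.53 = 49.61 kPa.

49.6 kPa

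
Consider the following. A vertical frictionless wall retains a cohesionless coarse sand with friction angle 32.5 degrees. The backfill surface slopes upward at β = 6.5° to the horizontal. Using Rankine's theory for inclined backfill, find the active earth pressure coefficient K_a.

K_a = cos β · (cos β − √(cos²β − cos²φ)) / (cos β + √(cos²β − cos²φ)).
cos β = 0.9936, cos φ = 0.8434, √(cos²β − cos²φ) = 0.5252.
K_a = 0.9936 × (0.9936 − 0.5252)/(0.9936 + 0.5252) = 0.3064.

0.306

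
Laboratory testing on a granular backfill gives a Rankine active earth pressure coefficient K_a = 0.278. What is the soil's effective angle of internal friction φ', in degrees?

34.4°

K_a = tan²(45° − φ/2) ⇒ 45° − φ/2 = arctan(√0.278) = 27.80°.
φ = 2(45° − 27.80°) = 34.40°.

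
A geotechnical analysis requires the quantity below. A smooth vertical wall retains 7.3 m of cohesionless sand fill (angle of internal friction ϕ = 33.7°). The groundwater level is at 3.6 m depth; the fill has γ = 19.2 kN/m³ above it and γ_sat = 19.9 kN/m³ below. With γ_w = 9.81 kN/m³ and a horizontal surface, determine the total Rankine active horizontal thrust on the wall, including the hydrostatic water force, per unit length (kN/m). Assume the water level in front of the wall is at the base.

K_a = tan²(45° − φ/2) = 0.2863.
γ' = 19.9 − 9.81 = 10.09 kN/m³. Depth below WT = 3.7 m.
σ'_h at WT = K_a γ d_w = 19.79 kPa; at base = 19.79 + K_a γ' × 3.7 = 30.48 kPa.
P₁ (0–3.6 m) = ½×19.79×3.6 = 35.62. P₂ (3.6–7.3 m) = ½(19.79+30.48)×3.7 = 92.99.
P_w = ½ γ_w h₂² = 0.5×9.81×3.7² = 67.15. Total = 35.62+92.99+67.15 = 195.8 kN/m.

196 kN/m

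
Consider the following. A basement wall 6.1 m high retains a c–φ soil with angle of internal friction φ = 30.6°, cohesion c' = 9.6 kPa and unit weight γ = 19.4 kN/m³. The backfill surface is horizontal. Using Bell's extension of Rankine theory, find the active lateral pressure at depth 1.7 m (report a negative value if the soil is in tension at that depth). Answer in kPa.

-0.222 kPa

K_a = (1 − sin φ)/(1 + sin φ) = 0.3253.
σ_a = K_a γ z − 2c√K_a = 0.3253×19.4×1.7 − 2×9.6×0.5704 = -0.2216 kPa.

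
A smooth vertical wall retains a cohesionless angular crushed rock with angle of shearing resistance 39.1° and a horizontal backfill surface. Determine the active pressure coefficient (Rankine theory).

K_a = (1 − sin φ)/(1 + sin φ) = (1 − sin 39.1°)/(1 + sin 39.1°) = 0.2265.

0.226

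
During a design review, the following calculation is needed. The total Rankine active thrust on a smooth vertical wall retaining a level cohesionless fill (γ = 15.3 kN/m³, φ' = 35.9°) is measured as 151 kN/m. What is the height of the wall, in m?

K_a = 0.2607. P_a = ½ K_a γ H² ⇒ H = √(2P_a/(K_a γ)).
H = √(2×151/(0.2607×15.3)) = 8.701 m.

8.70 m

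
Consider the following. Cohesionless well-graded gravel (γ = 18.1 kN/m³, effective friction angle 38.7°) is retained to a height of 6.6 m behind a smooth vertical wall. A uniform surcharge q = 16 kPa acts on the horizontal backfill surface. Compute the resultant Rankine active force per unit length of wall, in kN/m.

115 kN/m

K_a = tan²(45° − φ/2) = 0.2306.
Soil triangle: ½ K_a γ H² = 0.5×0.2306×18.1×6.6² = 90.90 kN/m.
Surcharge rectangle: K_a q H = 0.2306×16×6.6 = 24.35 kN/m.
Total = 90.90 + 24.35 = 115.3 kN/m.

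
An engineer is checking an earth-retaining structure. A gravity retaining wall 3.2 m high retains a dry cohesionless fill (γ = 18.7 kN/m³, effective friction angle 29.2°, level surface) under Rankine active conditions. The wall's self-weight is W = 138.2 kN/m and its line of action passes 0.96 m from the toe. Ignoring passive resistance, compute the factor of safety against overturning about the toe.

K_a = tan²(45° − 29.2°/2) = 0.3442.
P_a = ½K_aγH² = 0.5×0.3442×18.7×3.2² = 32.96 kN/m, acting at H/3 = 1.067 m above the base.
Overturning moment M_o = P_a × H/3 = 32.96 × 1.067 = 35.15.
Resisting moment M_r = W × 0.96 = 138.2 × 0.96 = 132.7.
FS_overturning = M_r/M_o = 132.7/35.15 = 3.774.

3.77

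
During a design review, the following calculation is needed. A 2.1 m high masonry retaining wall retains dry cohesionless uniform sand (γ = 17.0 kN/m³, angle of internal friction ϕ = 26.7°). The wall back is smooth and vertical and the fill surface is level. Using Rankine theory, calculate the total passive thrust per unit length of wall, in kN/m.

98.7 kN/m

K_p = tan²(45° + φ/2) = 2.632.
P_p = ½ K_p γ H² = 0.5 × 2.632 × 17.0 × 2.1² = 98.66 kN/m.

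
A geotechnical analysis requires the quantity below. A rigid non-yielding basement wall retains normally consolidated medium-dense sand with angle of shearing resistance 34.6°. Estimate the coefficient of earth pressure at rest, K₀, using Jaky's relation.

0.432

K₀ = 1 − sin φ' = 1 − sin 34.6° = 0.4322.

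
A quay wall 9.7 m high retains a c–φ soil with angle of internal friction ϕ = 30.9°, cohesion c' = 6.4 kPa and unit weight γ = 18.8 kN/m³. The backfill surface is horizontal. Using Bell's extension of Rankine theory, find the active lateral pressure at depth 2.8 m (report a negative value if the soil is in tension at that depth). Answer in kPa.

9.66 kPa

K_a = (1 − sin φ)/(1 + sin φ) = 0.3214.
σ_a = K_a γ z − 2c√K_a = 0.3214×18.8×2.8 − 2×6.4×0.5669 = 9.662 kPa.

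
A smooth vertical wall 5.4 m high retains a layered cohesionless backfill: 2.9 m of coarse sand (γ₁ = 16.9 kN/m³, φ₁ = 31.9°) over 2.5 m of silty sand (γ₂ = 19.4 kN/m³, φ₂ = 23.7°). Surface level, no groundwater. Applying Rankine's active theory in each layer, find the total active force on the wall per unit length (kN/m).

100 kN/m

K_a1 = tan²(45°−31.9°/2) = 0.3085; K_a2 = tan²(45°−23.7°/2) = 0.4266.
Layer 1: σ at base = K_a1 γ₁ h₁ = 15.12 kPa; P₁ = ½×15.12×2.9 = 21.93.
Layer 2: σ_v at top = γ₁h₁ = 49.01; σ_h top = K_a2×49.01 = 20.91; σ_h base = K_a2×(49.01+19.4×2.5) = 41.60.
P₂ = ½(20.91+41.60)×2.5 = 78.13. Total P_a = 21.93+78.13 = 100.1 kN/m.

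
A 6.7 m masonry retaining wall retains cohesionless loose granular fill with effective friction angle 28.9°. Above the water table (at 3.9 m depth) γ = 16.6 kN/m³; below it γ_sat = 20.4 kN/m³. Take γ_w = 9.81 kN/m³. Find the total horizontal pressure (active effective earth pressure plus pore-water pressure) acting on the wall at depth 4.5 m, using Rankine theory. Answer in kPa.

K_a = (1 − sin φ)/(1 + sin φ) = 0.3484.
γ' = 20.4 − 9.81 = 10.59 kN/m³.
Effective vertical stress at 4.5 m: σ'_v = 16.6×3.9 + 10.59×0.600 = 71.09 kPa.
σ'_h = K_a σ'_v = 0.3484 × 71.09 = 24.77 kPa; u = γ_w × 0.600 = 5.886 kPa.
Total σ_h = 24.77 + 5.886 = 30.65 kPa.

30.7 kPa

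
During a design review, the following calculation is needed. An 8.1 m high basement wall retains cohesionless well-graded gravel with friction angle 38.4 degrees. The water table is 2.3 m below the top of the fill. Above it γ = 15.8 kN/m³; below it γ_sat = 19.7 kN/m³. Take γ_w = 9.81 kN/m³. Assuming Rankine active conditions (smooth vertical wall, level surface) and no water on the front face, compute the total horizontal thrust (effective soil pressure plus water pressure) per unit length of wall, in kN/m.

263 kN/m

K_a = tan²(45° − φ/2) = 0.2337.
γ' = 19.7 − 9.81 = 9.890 kN/m³. Depth below WT = 5.8 m.
σ'_h at WT = K_a γ d_w = 8.492 kPa; at base = 8.492 + K_a γ' × 5.8 = 21.90 kPa.
P₁ (0–2.3 m) = ½×8.492×2.3 = 9.766. P₂ (2.3–8.1 m) = ½(8.492+21.90)×5.8 = 88.13.
P_w = ½ γ_w h₂² = 0.5×9.81×5.8² = 165.0. Total = 9.766+88.13+165.0 = 262.9 kN/m.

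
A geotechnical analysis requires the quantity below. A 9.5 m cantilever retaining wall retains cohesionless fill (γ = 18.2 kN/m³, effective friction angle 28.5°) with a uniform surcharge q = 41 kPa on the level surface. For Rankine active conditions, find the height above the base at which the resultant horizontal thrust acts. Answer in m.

3.68 m

K_a = 0.3540.
Triangular part P₁ = ½K_aγH² = 290.7 at H/3 = 3.167 m; rectangular part P₂ = K_a q H = 137.9 at H/2 = 4.750 m.
ȳ = (P₁·3.167 + P₂·4.750)/(P₁+P₂) = 3.676 m.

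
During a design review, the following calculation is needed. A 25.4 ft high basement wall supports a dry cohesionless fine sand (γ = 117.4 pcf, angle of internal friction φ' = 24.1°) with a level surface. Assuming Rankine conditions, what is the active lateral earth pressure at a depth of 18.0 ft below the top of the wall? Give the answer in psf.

K_a = (1 − sin φ)/(1 + sin φ) = 0.4201.
σ_h = K_a γ z = 0.4201 × 117.4 × 18.0 = 887.8 psf.

888 psf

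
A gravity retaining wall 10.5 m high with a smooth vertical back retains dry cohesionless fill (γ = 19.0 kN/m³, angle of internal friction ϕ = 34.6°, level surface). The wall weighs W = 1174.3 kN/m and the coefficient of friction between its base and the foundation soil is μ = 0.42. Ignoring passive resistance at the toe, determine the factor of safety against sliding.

K_a = tan²(45° − 34.6°/2) = 0.2756.
P_a = ½K_aγH² = 0.5×0.2756×19.0×10.5² = 288.7 kN/m, acting at H/3 = 3.500 m above the base.
FS_sliding = μW / P_a = 0.42×1174.3 / 288.7 = 1.708.

1.71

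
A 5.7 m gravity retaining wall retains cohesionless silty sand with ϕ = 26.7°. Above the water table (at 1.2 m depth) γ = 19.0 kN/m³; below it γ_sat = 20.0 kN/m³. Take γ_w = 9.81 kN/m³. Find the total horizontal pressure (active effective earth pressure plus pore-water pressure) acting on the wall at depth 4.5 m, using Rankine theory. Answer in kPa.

53.8 kPa

K_a = (1 − sin φ)/(1 + sin φ) = 0.3800.
γ' = 20.0 − 9.81 = 10.19 kN/m³.
Effective vertical stress at 4.5 m: σ'_v = 19.0×1.2 + 10.19×3.30 = 56.43 kPa.
σ'_h = K_a σ'_v = 0.3800 × 56.43 = 21.44 kPa; u = γ_w × 3.30 = 32.37 kPa.
Total σ_h = 21.44 + 32.37 = 53.81 kPa.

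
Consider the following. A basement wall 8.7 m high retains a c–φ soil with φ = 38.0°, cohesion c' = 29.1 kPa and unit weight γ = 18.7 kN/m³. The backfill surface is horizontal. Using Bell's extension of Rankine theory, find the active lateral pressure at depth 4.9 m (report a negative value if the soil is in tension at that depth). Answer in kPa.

K_a = (1 − sin φ)/(1 + sin φ) = 0.2379.
σ_a = K_a γ z − 2c√K_a = 0.2379×18.7×4.9 − 2×29.1×0.4877 = -6.589 kPa.

-6.59 kPa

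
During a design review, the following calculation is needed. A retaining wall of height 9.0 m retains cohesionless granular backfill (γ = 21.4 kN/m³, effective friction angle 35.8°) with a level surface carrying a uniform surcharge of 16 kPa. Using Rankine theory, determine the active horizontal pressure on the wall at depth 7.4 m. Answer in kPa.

45.7 kPa

K_a = (1 − sin φ)/(1 + sin φ) = 0.2619.
σ_v = γz + q = 21.4 × 7.4 + 16 = 174.4 kPa.
σ_h = K_a σ_v = 0.2619 × 174.4 = 45.66 kPa.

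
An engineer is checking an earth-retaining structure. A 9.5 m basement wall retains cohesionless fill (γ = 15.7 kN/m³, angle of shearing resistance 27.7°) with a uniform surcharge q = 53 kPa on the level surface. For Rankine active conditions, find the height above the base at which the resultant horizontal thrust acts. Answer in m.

K_a = 0.3653.
Triangular part P₁ = ½K_aγH² = 258.8 at H/3 = 3.167 m; rectangular part P₂ = K_a q H = 183.9 at H/2 = 4.750 m.
ȳ = (P₁·3.167 + P₂·4.750)/(P₁+P₂) = 3.824 m.

3.82 m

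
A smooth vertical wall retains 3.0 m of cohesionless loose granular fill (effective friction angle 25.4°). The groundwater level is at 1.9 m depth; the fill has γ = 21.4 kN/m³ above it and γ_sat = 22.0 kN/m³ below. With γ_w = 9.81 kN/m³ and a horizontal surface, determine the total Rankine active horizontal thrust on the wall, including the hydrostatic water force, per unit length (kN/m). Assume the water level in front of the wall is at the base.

42.2 kN/m

K_a = tan²(45° − φ/2) = 0.3996.
γ' = 22.0 − 9.81 = 12.19 kN/m³. Depth below WT = 1.1 m.
σ'_h at WT = K_a γ d_w = 16.25 kPa; at base = 16.25 + K_a γ' × 1.1 = 21.61 kPa.
P₁ (0–1.9 m) = ½×16.25×1.9 = 15.44. P₂ (1.9–3.0 m) = ½(16.25+21.61)×1.1 = 20.82.
P_w = ½ γ_w h₂² = 0.5×9.81×1.1² = 5.935. Total = 15.44+20.82+5.935 = 42.19 kN/m.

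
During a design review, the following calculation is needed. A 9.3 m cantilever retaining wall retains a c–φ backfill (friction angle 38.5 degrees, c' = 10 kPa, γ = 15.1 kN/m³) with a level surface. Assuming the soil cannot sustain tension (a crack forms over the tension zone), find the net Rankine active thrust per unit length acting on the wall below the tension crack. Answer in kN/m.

75.5 kN/m

K_a = 0.2327; √K_a = 0.4823.
Tension-crack depth z_c = 2c/(γ√K_a) = 2×10/(15.1×0.4823) = 2.746 m.
σ_a at base = K_a γ H − 2c√K_a = 0.2327×15.1×9.3 − 2×10×0.4823 = 23.02 kPa.
P_a = ½ × 23.02 × (H − z_c) = 0.5×23.02×6.554 = 75.45 kN/m.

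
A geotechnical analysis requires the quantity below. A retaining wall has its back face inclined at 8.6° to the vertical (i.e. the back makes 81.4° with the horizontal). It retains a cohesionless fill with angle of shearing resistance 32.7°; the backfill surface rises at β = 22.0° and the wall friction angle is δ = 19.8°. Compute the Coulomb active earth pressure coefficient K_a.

K_a = sin²(α+φ) / [sin²α · sin(α−δ) · (1 + √{sin(φ+δ)sin(φ−β) / (sin(α−δ)sin(α+β))})²].
With α = 81.4°, φ = 32.7°, δ = 19.8°, β = 22.0°: K_a = 0.4840.

0.484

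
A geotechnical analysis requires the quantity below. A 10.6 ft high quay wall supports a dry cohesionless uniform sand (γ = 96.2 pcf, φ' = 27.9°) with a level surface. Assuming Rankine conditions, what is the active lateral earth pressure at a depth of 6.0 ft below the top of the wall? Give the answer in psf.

209 psf

K_a = (1 − sin φ)/(1 + sin φ) = 0.3625.
σ_h = K_a γ z = 0.3625 × 96.2 × 6.0 = 209.2 psf.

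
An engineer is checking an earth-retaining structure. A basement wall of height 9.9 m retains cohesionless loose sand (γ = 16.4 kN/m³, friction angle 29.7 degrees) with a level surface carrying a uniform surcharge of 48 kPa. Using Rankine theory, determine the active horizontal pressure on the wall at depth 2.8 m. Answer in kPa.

31.7 kPa

K_a = (1 − sin φ)/(1 + sin φ) = 0.3374.
σ_v = γz + q = 16.4 × 2.8 + 48 = 93.92 kPa.
σ_h = K_a σ_v = 0.3374 × 93.92 = 31.69 kPa.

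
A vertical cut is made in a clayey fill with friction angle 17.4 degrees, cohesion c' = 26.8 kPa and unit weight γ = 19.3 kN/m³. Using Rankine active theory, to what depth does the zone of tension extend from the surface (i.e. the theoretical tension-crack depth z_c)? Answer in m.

K_a = tan²(45° − 17.4°/2) = 0.5396; √K_a = 0.7346.
The active pressure is zero where K_a γ z = 2c√K_a, so z_c = 2c/(γ√K_a) = 2×26.8/(19.3×0.7346) = 3.781 m.

3.78 m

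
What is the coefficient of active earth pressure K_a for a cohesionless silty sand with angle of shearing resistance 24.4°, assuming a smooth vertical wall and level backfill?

0.415

K_a = (1 − sin φ)/(1 + sin φ) = (1 − sin 24.4°)/(1 + sin 24.4°) = 0.4153.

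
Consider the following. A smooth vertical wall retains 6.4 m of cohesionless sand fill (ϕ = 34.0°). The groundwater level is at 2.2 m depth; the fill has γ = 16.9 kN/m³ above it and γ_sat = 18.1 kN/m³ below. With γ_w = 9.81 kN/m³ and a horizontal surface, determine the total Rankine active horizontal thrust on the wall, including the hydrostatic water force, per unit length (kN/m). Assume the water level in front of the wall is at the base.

163 kN/m

K_a = tan²(45° − φ/2) = 0.2827.
γ' = 18.1 − 9.81 = 8.290 kN/m³. Depth below WT = 4.2 m.
σ'_h at WT = K_a γ d_w = 10.51 kPa; at base = 10.51 + K_a γ' × 4.2 = 20.35 kPa.
P₁ (0–2.2 m) = ½×10.51×2.2 = 11.56. P₂ (2.2–6.4 m) = ½(10.51+20.35)×4.2 = 64.82.
P_w = ½ γ_w h₂² = 0.5×9.81×4.2² = 86.52. Total = 11.56+64.82+86.52 = 162.9 kN/m.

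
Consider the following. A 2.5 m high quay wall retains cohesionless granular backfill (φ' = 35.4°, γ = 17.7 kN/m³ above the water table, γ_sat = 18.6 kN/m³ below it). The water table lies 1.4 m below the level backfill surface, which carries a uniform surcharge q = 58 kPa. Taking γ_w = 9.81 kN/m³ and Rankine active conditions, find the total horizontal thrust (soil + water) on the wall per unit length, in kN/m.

K_a = tan²(45° − φ/2) = 0.2664.
γ' = 18.6 − 9.81 = 8.790 kN/m³. h₂ = H − d_w = 1.1 m.
σ'_h: at surface K_a·q = 15.45; at WT K_a(q+γd_w) = 22.05; at base K_a(q+γd_w+γ'h₂) = 24.63 kPa.
P₁ = ½(15.45+22.05)×1.4 = 26.25; P₂ = ½(22.05+24.63)×1.1 = 25.67; P_w = ½γ_w h₂² = 5.935.
Total = 26.25+25.67+5.935 = 57.86 kN/m.

57.9 kN/m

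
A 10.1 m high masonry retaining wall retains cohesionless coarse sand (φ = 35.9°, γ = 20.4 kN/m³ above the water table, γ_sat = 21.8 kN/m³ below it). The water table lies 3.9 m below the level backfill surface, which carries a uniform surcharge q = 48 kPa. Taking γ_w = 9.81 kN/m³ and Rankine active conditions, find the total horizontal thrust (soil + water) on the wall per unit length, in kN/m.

K_a = tan²(45° − φ/2) = 0.2607.
γ' = 21.8 − 9.81 = 11.99 kN/m³. h₂ = H − d_w = 6.2 m.
σ'_h: at surface K_a·q = 12.52; at WT K_a(q+γd_w) = 33.26; at base K_a(q+γd_w+γ'h₂) = 52.64 kPa.
P₁ = ½(12.52+33.26)×3.9 = 89.26; P₂ = ½(33.26+52.64)×6.2 = 266.3; P_w = ½γ_w h₂² = 188.5.
Total = 89.26+266.3+188.5 = 544.1 kN/m.

544 kN/m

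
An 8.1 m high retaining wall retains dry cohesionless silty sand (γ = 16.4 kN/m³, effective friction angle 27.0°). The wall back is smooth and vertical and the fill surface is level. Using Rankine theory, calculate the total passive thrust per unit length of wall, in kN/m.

K_p = tan²(45° + φ/2) = 2.663.
P_p = ½ K_p γ H² = 0.5 × 2.663 × 16.4 × 8.1² = 1433 kN/m.

1430 kN/m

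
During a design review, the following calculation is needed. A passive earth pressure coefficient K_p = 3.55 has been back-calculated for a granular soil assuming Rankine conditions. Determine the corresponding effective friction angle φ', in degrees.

K_p = (1+sin φ)/(1−sin φ) ⇒ sin φ = (K_p − 1)/(K_p + 1) = 0.5604.
φ = arcsin(0.5604) = 34.09°.

34.1°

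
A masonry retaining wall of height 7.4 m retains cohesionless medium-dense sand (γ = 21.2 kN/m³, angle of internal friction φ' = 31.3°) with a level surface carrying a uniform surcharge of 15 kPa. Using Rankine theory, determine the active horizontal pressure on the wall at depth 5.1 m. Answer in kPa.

K_a = (1 − sin φ)/(1 + sin φ) = 0.3162.
σ_v = γz + q = 21.2 × 5.1 + 15 = 123.1 kPa.
σ_h = K_a σ_v = 0.3162 × 123.1 = 38.93 kPa.

38.9 kPa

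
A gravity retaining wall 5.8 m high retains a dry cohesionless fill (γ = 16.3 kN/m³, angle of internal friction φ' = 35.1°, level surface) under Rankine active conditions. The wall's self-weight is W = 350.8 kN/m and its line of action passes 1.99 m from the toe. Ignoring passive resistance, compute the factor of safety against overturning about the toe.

K_a = tan²(45° − 35.1°/2) = 0.2698.
P_a = ½K_aγH² = 0.5×0.2698×16.3×5.8² = 73.98 kN/m, acting at H/3 = 1.933 m above the base.
Overturning moment M_o = P_a × H/3 = 73.98 × 1.933 = 143.0.
Resisting moment M_r = W × 1.99 = 350.8 × 1.99 = 698.1.
FS_overturning = M_r/M_o = 698.1/143.0 = 4.881.

4.88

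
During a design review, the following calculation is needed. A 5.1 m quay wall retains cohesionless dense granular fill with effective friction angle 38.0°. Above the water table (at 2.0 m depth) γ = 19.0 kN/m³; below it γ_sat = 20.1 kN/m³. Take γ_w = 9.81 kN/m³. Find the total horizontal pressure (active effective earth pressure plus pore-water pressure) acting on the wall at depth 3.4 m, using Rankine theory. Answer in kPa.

26.2 kPa

K_a = (1 − sin φ)/(1 + sin φ) = 0.2379.
γ' = 20.1 − 9.81 = 10.29 kN/m³.
Effective vertical stress at 3.4 m: σ'_v = 19.0×2.0 + 10.29×1.40 = 52.41 kPa.
σ'_h = K_a σ'_v = 0.2379 × 52.41 = 12.47 kPa; u = γ_w × 1.40 = 13.73 kPa.
Total σ_h = 12.47 + 13.73 = 26.20 kPa.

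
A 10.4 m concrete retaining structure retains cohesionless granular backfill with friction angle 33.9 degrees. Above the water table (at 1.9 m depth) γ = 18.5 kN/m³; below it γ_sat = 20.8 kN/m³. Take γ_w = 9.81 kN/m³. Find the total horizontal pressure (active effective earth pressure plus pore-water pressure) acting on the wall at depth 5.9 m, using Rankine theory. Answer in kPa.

61.7 kPa

K_a = (1 − sin φ)/(1 + sin φ) = 0.2839.
γ' = 20.8 − 9.81 = 10.99 kN/m³.
Effective vertical stress at 5.9 m: σ'_v = 18.5×1.9 + 10.99×4.00 = 79.11 kPa.
σ'_h = K_a σ'_v = 0.2839 × 79.11 = 22.46 kPa; u = γ_w × 4.00 = 39.24 kPa.
Total σ_h = 22.46 + 39.24 = 61.70 kPa.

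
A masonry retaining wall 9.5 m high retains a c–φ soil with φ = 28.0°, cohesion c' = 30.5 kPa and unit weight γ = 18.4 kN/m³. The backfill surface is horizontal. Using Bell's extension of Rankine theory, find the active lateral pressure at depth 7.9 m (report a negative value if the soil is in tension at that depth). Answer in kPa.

15.8 kPa

K_a = (1 − sin φ)/(1 + sin φ) = 0.3610.
σ_a = K_a γ z − 2c√K_a = 0.3610×18.4×7.9 − 2×30.5×0.6009 = 15.83 kPa.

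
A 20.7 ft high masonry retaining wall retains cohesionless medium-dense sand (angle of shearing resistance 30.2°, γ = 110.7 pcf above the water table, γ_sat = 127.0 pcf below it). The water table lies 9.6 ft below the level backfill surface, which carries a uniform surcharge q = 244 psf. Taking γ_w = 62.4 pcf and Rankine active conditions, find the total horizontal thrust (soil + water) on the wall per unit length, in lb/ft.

K_a = tan²(45° − φ/2) = 0.3307.
γ' = 127.0 − 62.4 = 64.60 pcf. h₂ = H − d_w = 11.1 ft.
σ'_h: at surface K_a·q = 80.68; at WT K_a(q+γd_w) = 432.1; at base K_a(q+γd_w+γ'h₂) = 669.2 psf.
P₁ = ½(80.68+432.1)×9.6 = 2461; P₂ = ½(432.1+669.2)×11.1 = 6112; P_w = ½γ_w h₂² = 3844.
Total = 2461+6112+3844 = 12420 lb/ft.

12400 lb/ft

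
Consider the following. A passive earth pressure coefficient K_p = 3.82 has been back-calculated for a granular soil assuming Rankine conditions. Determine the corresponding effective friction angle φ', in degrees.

K_p = (1+sin φ)/(1−sin φ) ⇒ sin φ = (K_p − 1)/(K_p + 1) = 0.5851.
φ = arcsin(0.5851) = 35.81°.

35.8°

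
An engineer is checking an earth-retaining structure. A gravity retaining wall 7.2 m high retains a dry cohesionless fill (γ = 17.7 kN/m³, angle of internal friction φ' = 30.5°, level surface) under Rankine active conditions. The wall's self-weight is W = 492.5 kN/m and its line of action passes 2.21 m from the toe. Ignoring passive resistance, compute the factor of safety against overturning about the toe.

3.03

K_a = tan²(45° − 30.5°/2) = 0.3267.
P_a = ½K_aγH² = 0.5×0.3267×17.7×7.2² = 149.9 kN/m, acting at H/3 = 2.400 m above the base.
Overturning moment M_o = P_a × H/3 = 149.9 × 2.400 = 359.7.
Resisting moment M_r = W × 2.21 = 492.5 × 2.21 = 1088.
FS_overturning = M_r/M_o = 1088/359.7 = 3.026.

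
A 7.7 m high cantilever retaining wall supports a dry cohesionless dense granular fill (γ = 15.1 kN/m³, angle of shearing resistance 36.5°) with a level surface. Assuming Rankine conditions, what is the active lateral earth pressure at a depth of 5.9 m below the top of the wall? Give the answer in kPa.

22.6 kPa

K_a = (1 − sin φ)/(1 + sin φ) = 0.2541.
σ_h = K_a γ z = 0.2541 × 15.1 × 5.9 = 22.63 kPa.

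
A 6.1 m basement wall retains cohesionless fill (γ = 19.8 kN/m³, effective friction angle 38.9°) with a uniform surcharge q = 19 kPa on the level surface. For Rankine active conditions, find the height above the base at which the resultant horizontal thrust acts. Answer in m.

2.28 m

K_a = 0.2285.
Triangular part P₁ = ½K_aγH² = 84.19 at H/3 = 2.033 m; rectangular part P₂ = K_a q H = 26.49 at H/2 = 3.050 m.
ȳ = (P₁·2.033 + P₂·3.050)/(P₁+P₂) = 2.277 m.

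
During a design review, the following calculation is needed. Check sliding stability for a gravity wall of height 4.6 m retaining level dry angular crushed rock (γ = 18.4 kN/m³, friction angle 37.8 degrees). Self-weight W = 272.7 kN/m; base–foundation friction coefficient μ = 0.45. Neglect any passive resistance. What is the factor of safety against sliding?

K_a = tan²(45° − 37.8°/2) = 0.2400.
P_a = ½K_aγH² = 0.5×0.2400×18.4×4.6² = 46.72 kN/m, acting at H/3 = 1.533 m above the base.
FS_sliding = μW / P_a = 0.45×272.7 / 46.72 = 2.627.

2.63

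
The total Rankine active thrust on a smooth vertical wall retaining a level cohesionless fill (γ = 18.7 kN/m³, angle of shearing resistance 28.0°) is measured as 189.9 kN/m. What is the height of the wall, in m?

K_a = 0.3610. P_a = ½ K_a γ H² ⇒ H = √(2P_a/(K_a γ)).
H = √(2×189.9/(0.3610×18.7)) = 7.500 m.

7.50 m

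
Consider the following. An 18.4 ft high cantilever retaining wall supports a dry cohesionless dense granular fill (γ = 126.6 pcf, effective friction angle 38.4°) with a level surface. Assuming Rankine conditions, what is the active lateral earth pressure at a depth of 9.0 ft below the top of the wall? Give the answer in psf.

K_a = (1 − sin φ)/(1 + sin φ) = 0.2337.
σ_h = K_a γ z = 0.2337 × 126.6 × 9.0 = 266.3 psf.

266 psf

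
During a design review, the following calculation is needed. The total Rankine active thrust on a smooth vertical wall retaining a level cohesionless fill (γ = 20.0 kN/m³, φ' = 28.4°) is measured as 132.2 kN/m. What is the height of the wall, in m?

6.10 m

K_a = 0.3554. P_a = ½ K_a γ H² ⇒ H = √(2P_a/(K_a γ)).
H = √(2×132.2/(0.3554×20.0)) = 6.099 m.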